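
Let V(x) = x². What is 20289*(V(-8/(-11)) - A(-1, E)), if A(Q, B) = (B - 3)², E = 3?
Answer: 1298496/121 ≈ 10731.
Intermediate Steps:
A(Q, B) = (-3 + B)²
20289*(V(-8/(-11)) - A(-1, E)) = 20289*((-8/(-11))² - (-3 + 3)²) = 20289*((-8*(-1/11))² - 1*0²) = 20289*((8/11)² - 1*0) = 20289*(64/121 + 0) = 20289*(64/121) = 1298496/121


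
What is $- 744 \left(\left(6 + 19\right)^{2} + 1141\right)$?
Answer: $-1313904$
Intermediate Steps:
$- 744 \left(\left(6 + 19\right)^{2} + 1141\right) = - 744 \left(25^{2} + 1141\right) = - 744 \left(625 + 1141\right) = \left(-744\right) 1766 = -1313904$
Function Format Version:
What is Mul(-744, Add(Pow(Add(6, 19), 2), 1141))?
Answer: -1313904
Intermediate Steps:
Mul(-744, Add(Pow(Add(6, 19), 2), 1141)) = Mul(-744, Add(Pow(25, 2), 1141)) = Mul(-744, Add(625, 1141)) = Mul(-744, 1766) = -1313904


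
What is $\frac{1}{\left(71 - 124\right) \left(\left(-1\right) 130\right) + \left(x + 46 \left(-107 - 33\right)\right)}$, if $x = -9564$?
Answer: $- \frac{1}{9114} \approx -0.00010972$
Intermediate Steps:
$\frac{1}{\left(71 - 124\right) \left(\left(-1\right) 130\right) + \left(x + 46 \left(-107 - 33\right)\right)} = \frac{1}{\left(71 - 124\right) \left(\left(-1\right) 130\right) - \left(9564 - 46 \left(-107 - 33\right)\right)} = \frac{1}{\left(-53\right) \left(-130\right) + \left(-9564 + 46 \left(-140\right)\right)} = \frac{1}{6890 - 16004} = \frac{1}{-9114} = - \frac{1}{9114}$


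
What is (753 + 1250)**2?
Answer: 4012009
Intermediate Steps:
(753 + 1250)**2 = 2003**2 = 4012009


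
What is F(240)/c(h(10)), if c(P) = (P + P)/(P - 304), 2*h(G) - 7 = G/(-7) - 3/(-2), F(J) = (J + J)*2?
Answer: -1346080/33 ≈ -40790.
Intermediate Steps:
F(J) = 4*J (F(J) = (2*J)*2 = 4*J)
h(G) = 17/4 - G/14 (h(G) = 7/2 + (G/(-7) - 3/(-2))/2 = 7/2 + (G*(-⅐) - 3*(-½))/2 = 7/2 + (-G/7 + 3/2)/2 = 7/2 + (3/2 - G/7)/2 = 7/2 + (¾ - G/14) = 17/4 - G/14)
c(P) = 2*P/(-304 + P) (c(P) = (2*P)/(-304 + P) = 2*P/(-304 + P))
F(240)/c(h(10)) = (4*240)/((2*(17/4 - 1/14*10)/(-304 + (17/4 - 1/14*10)))) = 960/((2*(17/4 - 5/7)/(-304 + (17/4 - 5/7)))) = 960/((2*(99/28)/(-304 + 99/28))) = 960/((2*(99/28)/(-8413/28))) = 960/((2*(99/28)*(-28/8413))) = 960/(-198/8413) = 960*(-8413/198) = -1346080/33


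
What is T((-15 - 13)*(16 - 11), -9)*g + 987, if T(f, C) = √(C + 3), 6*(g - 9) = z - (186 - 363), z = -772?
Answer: 987 - 541*I*√6/6 ≈ 987.0 - 220.86*I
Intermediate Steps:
g = -541/6 (g = 9 + (-772 - (186 - 363))/6 = 9 + (-772 - 1*(-177))/6 = 9 + (-772 + 177)/6 = 9 + (⅙)*(-595) = 9 - 595/6 = -541/6 ≈ -90.167)
T(f, C) = √(3 + C)
T((-15 - 13)*(16 - 11), -9)*g + 987 = √(3 - 9)*(-541/6) + 987 = √(-6)*(-541/6) + 987 = (I*√6)*(-541/6) + 987 = -541*I*√6/6 + 987 = 987 - 541*I*√6/6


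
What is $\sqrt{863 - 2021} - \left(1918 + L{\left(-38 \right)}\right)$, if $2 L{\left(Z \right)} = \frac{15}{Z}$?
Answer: $- \frac{145753}{76} + i \sqrt{1158} \approx -1917.8 + 34.029 i$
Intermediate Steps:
$L{\left(Z \right)} = \frac{15}{2 Z}$ ($L{\left(Z \right)} = \frac{15 \frac{1}{Z}}{2} = \frac{15}{2 Z}$)
$\sqrt{863 - 2021} - \left(1918 + L{\left(-38 \right)}\right) = \sqrt{863 - 2021} - \left(1918 + \frac{15}{2 \left(-38\right)}\right) = \sqrt{-1158} - \left(1918 + \frac{15}{2} \left(- \frac{1}{38}\right)\right) = i \sqrt{1158} - \left(1918 - \frac{15}{76}\right) = i \sqrt{1158} - \frac{145753}{76} = - \frac{145753}{76} + i \sqrt{1158}$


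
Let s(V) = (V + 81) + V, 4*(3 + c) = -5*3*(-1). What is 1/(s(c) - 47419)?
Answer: -2/94673 ≈ -2.1125e-5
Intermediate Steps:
c = ¾ (c = -3 + (-5*3*(-1))/4 = -3 + (-15*(-1))/4 = -3 + (¼)*15 = -3 + 15/4 = ¾ ≈ 0.75000)
s(V) = 81 + 2*V (s(V) = (81 + V) + V = 81 + 2*V)
1/(s(c) - 47419) = 1/((81 + 2*(¾)) - 47419) = 1/((81 + 3/2) - 47419) = 1/(165/2 - 47419) = 1/(-94673/2) = -2/94673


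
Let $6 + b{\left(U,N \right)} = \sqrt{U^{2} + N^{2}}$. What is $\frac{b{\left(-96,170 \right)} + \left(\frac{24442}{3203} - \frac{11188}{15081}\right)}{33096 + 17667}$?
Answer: $\frac{42947980}{2452078440009} + \frac{2 \sqrt{9529}}{50763} \approx 0.0038635$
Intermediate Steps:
$b{\left(U,N \right)} = -6 + \sqrt{N^{2} + U^{2}}$ ($b{\left(U,N \right)} = -6 + \sqrt{U^{2} + N^{2}} = -6 + \sqrt{N^{2} + U^{2}}$)
$\frac{b{\left(-96,170 \right)} + \left(\frac{24442}{3203} - \frac{11188}{15081}\right)}{33096 + 17667} = \frac{\left(-6 + \sqrt{170^{2} + \left(-96\right)^{2}}\right) + \left(\frac{24442}{3203} - \frac{11188}{15081}\right)}{33096 + 17667} = \frac{\left(-6 + \sqrt{28900 + 9216}\right) + \left(24442 \cdot \frac{1}{3203} - \frac{11188}{15081}\right)}{50763} = \left(\left(-6 + \sqrt{38116}\right) + \left(\frac{24442}{3203} - \frac{11188}{15081}\right)\right) \frac{1}{50763} = \left(\left(-6 + 2 \sqrt{9529}\right) + \frac{332774638}{48304443}\right) \frac{1}{50763} = \left(\frac{42947980}{48304443} + 2 \sqrt{9529}\right) \frac{1}{50763} = \frac{42947980}{2452078440009} + \frac{2 \sqrt{9529}}{50763}$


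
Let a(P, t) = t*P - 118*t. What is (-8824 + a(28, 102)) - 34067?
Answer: -52071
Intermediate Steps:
a(P, t) = -118*t + P*t (a(P, t) = P*t - 118*t = -118*t + P*t)
(-8824 + a(28, 102)) - 34067 = (-8824 + 102*(-118 + 28)) - 34067 = (-8824 + 102*(-90)) - 34067 = (-8824 - 9180) - 34067 = -18004 - 34067 = -52071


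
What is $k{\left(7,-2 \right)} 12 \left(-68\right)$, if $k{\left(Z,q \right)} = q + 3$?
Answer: $-816$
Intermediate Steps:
$k{\left(Z,q \right)} = 3 + q$
$k{\left(7,-2 \right)} 12 \left(-68\right) = \left(3 - 2\right) 12 \left(-68\right) = 1 \cdot 12 \left(-68\right) = 12 \left(-68\right) = -816$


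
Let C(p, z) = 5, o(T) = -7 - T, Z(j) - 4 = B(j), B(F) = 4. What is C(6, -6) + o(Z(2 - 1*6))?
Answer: -10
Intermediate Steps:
Z(j) = 8 (Z(j) = 4 + 4 = 8)
C(6, -6) + o(Z(2 - 1*6)) = 5 + (-7 - 1*8) = 5 + (-7 - 8) = 5 - 15 = -10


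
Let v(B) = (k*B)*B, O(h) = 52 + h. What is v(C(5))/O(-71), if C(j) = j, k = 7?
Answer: -175/19 ≈ -9.2105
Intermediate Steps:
v(B) = 7*B² (v(B) = (7*B)*B = 7*B²)
v(C(5))/O(-71) = (7*5²)/(52 - 71) = (7*25)/(-19) = 175*(-1/19) = -175/19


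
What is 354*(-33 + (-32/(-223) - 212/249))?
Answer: -220860482/18509 ≈ -11933.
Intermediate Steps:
354*(-33 + (-32/(-223) - 212/249)) = 354*(-33 + (-32*(-1/223) - 212*1/249)) = 354*(-33 + (32/223 - 212/249)) = 354*(-33 - 39308/55527) = 354*(-1871699/55527) = -220860482/18509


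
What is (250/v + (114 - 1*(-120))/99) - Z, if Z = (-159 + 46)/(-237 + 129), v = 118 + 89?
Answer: 68995/27324 ≈ 2.5251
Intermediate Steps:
v = 207
Z = 113/108 (Z = -113/(-108) = -113*(-1/108) = 113/108 ≈ 1.0463)
(250/v + (114 - 1*(-120))/99) - Z = (250/207 + (114 - 1*(-120))/99) - 1*113/108 = (250*(1/207) + (114 + 120)*(1/99)) - 113/108 = (250/207 + 234*(1/99)) - 113/108 = (250/207 + 26/11) - 113/108 = 8132/2277 - 113/108 = 68995/27324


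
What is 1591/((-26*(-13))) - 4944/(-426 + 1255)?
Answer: -352133/280202 ≈ -1.2567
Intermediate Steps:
1591/((-26*(-13))) - 4944/(-426 + 1255) = 1591/338 - 4944/829 = -352133/280202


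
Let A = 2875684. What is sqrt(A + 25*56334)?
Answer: sqrt(4284034) ≈ 2069.8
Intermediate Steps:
sqrt(A + 25*56334) = sqrt(2875684 + 25*56334) = sqrt(2875684 + 1408350) = sqrt(4284034)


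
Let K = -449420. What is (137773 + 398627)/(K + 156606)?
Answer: -268200/146407 ≈ -1.8319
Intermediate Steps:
(137773 + 398627)/(K + 156606) = (137773 + 398627)/(-449420 + 156606) = 536400/(-292814) = 536400*(-1/292814) = -268200/146407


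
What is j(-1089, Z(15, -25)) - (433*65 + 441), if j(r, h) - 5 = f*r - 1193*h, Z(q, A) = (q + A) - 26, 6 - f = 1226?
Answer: 1342947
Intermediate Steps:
f = -1220 (f = 6 - 1*1226 = 6 - 1226 = -1220)
Z(q, A) = -26 + A + q (Z(q, A) = (A + q) - 26 = -26 + A + q)
j(r, h) = 5 - 1220*r - 1193*h (j(r, h) = 5 + (-1220*r - 1193*h) = 5 - 1220*r - 1193*h)
j(-1089, Z(15, -25)) - (433*65 + 441) = (5 - 1220*(-1089) - 1193*(-26 - 25 + 15)) - (433*65 + 441) = (5 + 1328580 - 1193*(-36)) - (28145 + 441) = (5 + 1328580 + 42948) - 1*28586 = 1371533 - 28586 = 1342947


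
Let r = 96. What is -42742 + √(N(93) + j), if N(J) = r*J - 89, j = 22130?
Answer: -42742 + 3*√3441 ≈ -42566.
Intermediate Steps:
N(J) = -89 + 96*J (N(J) = 96*J - 89 = -89 + 96*J)
-42742 + √(N(93) + j) = -42742 + √((-89 + 96*93) + 22130) = -42742 + √((-89 + 8928) + 22130) = -42742 + √(8839 + 22130) = -42742 + √30969 = -42742 + 3*√3441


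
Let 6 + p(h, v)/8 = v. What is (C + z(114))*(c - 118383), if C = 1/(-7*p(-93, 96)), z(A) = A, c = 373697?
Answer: 73346478263/2520 ≈ 2.9106e+7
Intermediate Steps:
p(h, v) = -48 + 8*v
C = -1/5040 (C = 1/(-7*(-48 + 8*96)) = 1/(-7*(-48 + 768)) = 1/(-7*720) = 1/(-5040) = -1/5040 ≈ -0.00019841)
(C + z(114))*(c - 118383) = (-1/5040 + 114)*(373697 - 118383) = (574559/5040)*255314 = 73346478263/2520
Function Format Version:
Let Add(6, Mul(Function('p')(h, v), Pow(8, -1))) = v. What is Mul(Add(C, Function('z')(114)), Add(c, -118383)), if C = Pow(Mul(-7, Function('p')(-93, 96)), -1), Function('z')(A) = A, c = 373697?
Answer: Rational(73346478263, 2520) ≈ 2.9106e+7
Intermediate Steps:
Function('p')(h, v) = Add(-48, Mul(8, v))
C = Rational(-1, 5040) (C = Pow(Mul(-7, Add(-48, Mul(8, 96))), -1) = Pow(Mul(-7, Add(-48, 768)), -1) = Pow(Mul(-7, 720), -1) = Pow(-5040, -1) = Rational(-1, 5040) ≈ -0.00019841)
Mul(Add(C, Function('z')(114)), Add(c, -118383)) = Mul(Add(Rational(-1, 5040), 114), Add(373697, -118383)) = Mul(Rational(574559, 5040), 255314) = Rational(73346478263, 2520)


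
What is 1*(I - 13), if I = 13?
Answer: 0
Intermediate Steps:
1*(I - 13) = 1*(13 - 13) = 1*0 = 0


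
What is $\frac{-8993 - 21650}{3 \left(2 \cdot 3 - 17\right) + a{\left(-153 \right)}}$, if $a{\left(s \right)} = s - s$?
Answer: $\frac{30643}{33} \approx 928.58$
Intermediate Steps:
$a{\left(s \right)} = 0$
$\frac{-8993 - 21650}{3 \left(2 \cdot 3 - 17\right) + a{\left(-153 \right)}} = \frac{-8993 - 21650}{3 \left(2 \cdot 3 - 17\right) + 0} = - \frac{30643}{3 \left(6 - 17\right) + 0} = - \frac{30643}{3 \left(-11\right) + 0} = - \frac{30643}{-33 + 0} = - \frac{30643}{-33} = \left(-30643\right) \left(- \frac{1}{33}\right) = \frac{30643}{33}$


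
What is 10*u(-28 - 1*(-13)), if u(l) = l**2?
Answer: 2250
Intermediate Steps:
10*u(-28 - 1*(-13)) = 10*(-28 - 1*(-13))**2 = 10*(-28 + 13)**2 = 10*(-15)**2 = 10*225 = 2250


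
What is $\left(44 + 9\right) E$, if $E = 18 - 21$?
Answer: $-159$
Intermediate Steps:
$E = -3$ ($E = 18 - 21 = -3$)
$\left(44 + 9\right) E = \left(44 + 9\right) \left(-3\right) = 53 \left(-3\right) = -159$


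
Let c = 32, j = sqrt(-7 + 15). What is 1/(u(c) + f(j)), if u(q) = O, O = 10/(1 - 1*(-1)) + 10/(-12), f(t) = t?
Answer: 150/337 - 72*sqrt(2)/337 ≈ 0.14296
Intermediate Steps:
j = 2*sqrt(2) (j = sqrt(8) = 2*sqrt(2) ≈ 2.8284)
O = 25/6 (O = 10/(1 + 1) + 10*(-1/12) = 10/2 - 5/6 = 10*(1/2) - 5/6 = 5 - 5/6 = 25/6 ≈ 4.1667)
u(q) = 25/6
1/(u(c) + f(j)) = 1/(25/6 + 2*sqrt(2))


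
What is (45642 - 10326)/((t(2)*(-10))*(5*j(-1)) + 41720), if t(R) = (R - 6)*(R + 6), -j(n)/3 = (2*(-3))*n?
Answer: 8829/3230 ≈ 2.7334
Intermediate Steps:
j(n) = 18*n (j(n) = -3*2*(-3)*n = -(-18)*n = 18*n)
t(R) = (-6 + R)*(6 + R)
(45642 - 10326)/((t(2)*(-10))*(5*j(-1)) + 41720) = (45642 - 10326)/(((-36 + 2**2)*(-10))*(5*(18*(-1))) + 41720) = 35316/(((-36 + 4)*(-10))*(5*(-18)) + 41720) = 35316/(-32*(-10)*(-90) + 41720) = 35316/(320*(-90) + 41720) = 35316/(-28800 + 41720) = 35316/12920 = 35316*(1/12920) = 8829/3230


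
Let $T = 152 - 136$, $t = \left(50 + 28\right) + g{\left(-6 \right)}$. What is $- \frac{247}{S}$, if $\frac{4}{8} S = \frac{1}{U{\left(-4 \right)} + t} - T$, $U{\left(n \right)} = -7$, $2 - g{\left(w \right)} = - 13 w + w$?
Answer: $\frac{247}{30} \approx 8.2333$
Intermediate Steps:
$g{\left(w \right)} = 2 + 12 w$ ($g{\left(w \right)} = 2 - \left(- 13 w + w\right) = 2 - - 12 w = 2 + 12 w$)
$t = 8$ ($t = \left(50 + 28\right) + \left(2 + 12 \left(-6\right)\right) = 78 + \left(2 - 72\right) = 78 - 70 = 8$)
$T = 16$ ($T = 152 - 136 = 16$)
$S = -30$ ($S = 2 \left(\frac{1}{-7 + 8} - 16\right) = 2 \left(1^{-1} - 16\right) = 2 \left(1 - 16\right) = 2 \left(-15\right) = -30$)
$- \frac{247}{S} = - \frac{247}{-30} = \left(-247\right) \left(- \frac{1}{30}\right) = \frac{247}{30}$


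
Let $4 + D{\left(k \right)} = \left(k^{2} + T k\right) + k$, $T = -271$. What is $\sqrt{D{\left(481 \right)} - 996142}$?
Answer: $i \sqrt{894655} \approx 945.86 i$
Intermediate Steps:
$D{\left(k \right)} = -4 + k^{2} - 270 k$ ($D{\left(k \right)} = -4 + \left(\left(k^{2} - 271 k\right) + k\right) = -4 + \left(k^{2} - 270 k\right) = -4 + k^{2} - 270 k$)
$\sqrt{D{\left(481 \right)} - 996142} = \sqrt{\left(-4 + 481^{2} - 129870\right) - 996142} = \sqrt{\left(-4 + 231361 - 129870\right) - 996142} = \sqrt{101487 - 996142} = \sqrt{-894655} = i \sqrt{894655}$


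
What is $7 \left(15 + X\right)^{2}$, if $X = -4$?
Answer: $847$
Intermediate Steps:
$7 \left(15 + X\right)^{2} = 7 \left(15 - 4\right)^{2} = 7 \cdot 11^{2} = 7 \cdot 121 = 847$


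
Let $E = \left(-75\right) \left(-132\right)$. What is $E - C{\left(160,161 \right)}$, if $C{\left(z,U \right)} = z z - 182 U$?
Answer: $13602$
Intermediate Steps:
$E = 9900$
$C{\left(z,U \right)} = z^{2} - 182 U$
$E - C{\left(160,161 \right)} = 9900 - \left(160^{2} - 29302\right) = 9900 - \left(25600 - 29302\right) = 9900 - -3702 = 9900 + 3702 = 13602$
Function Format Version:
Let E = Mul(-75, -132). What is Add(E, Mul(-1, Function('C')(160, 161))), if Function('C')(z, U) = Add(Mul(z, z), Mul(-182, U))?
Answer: 13602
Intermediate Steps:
E = 9900
Function('C')(z, U) = Add(Pow(z, 2), Mul(-182, U))
Add(E, Mul(-1, Function('C')(160, 161))) = Add(9900, Mul(-1, Add(Pow(160, 2), Mul(-182, 161)))) = Add(9900, Mul(-1, Add(25600, -29302))) = Add(9900, Mul(-1, -3702)) = Add(9900, 3702) = 13602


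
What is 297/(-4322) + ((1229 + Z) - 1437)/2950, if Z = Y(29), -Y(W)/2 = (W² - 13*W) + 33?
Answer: -3035597/6374950 ≈ -0.47618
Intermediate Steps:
Y(W) = -66 - 2*W² + 26*W (Y(W) = -2*((W² - 13*W) + 33) = -2*(33 + W² - 13*W) = -66 - 2*W² + 26*W)
Z = -994 (Z = -66 - 2*29² + 26*29 = -66 - 2*841 + 754 = -66 - 1682 + 754 = -994)
297/(-4322) + ((1229 + Z) - 1437)/2950 = 297/(-4322) + ((1229 - 994) - 1437)/2950 = 297*(-1/4322) + (235 - 1437)*(1/2950) = -297/4322 - 1202*1/2950 = -297/4322 - 601/1475 = -3035597/6374950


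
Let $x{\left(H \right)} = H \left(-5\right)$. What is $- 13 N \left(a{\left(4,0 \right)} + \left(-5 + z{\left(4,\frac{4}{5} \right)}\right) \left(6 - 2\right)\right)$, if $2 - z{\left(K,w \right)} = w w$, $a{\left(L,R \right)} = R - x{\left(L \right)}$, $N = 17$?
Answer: $- \frac{30056}{25} \approx -1202.2$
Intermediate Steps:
$x{\left(H \right)} = - 5 H$
$a{\left(L,R \right)} = R + 5 L$ ($a{\left(L,R \right)} = R - - 5 L = R + 5 L$)
$z{\left(K,w \right)} = 2 - w^{2}$ ($z{\left(K,w \right)} = 2 - w w = 2 - w^{2}$)
$- 13 N \left(a{\left(4,0 \right)} + \left(-5 + z{\left(4,\frac{4}{5} \right)}\right) \left(6 - 2\right)\right) = \left(-13\right) 17 \left(\left(0 + 5 \cdot 4\right) + \left(-5 + \left(2 - \left(\frac{4}{5}\right)^{2}\right)\right) \left(6 - 2\right)\right) = - 221 \left(\left(0 + 20\right) + \left(-5 + \left(2 - \left(4 \cdot \frac{1}{5}\right)^{2}\right)\right) 4\right) = - 221 \left(20 + \left(-5 + \left(2 - \left(\frac{4}{5}\right)^{2}\right)\right) 4\right) = - 221 \left(20 + \left(-5 + \left(2 - \frac{16}{25}\right)\right) 4\right) = - 221 \left(20 + \left(-5 + \frac{34}{25}\right) 4\right) = - 221 \left(20 - \frac{364}{25}\right) = \left(-221\right) \frac{136}{25} = - \frac{30056}{25}$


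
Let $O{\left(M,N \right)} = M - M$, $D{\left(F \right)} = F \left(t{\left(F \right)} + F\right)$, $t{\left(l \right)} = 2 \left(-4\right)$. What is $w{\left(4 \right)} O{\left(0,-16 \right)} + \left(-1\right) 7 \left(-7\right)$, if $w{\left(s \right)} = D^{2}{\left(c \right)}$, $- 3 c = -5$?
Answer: $49$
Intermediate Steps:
$c = \frac{5}{3}$ ($c = \left(- \frac{1}{3}\right) \left(-5\right) = \frac{5}{3} \approx 1.6667$)
$t{\left(l \right)} = -8$
$D{\left(F \right)} = F \left(-8 + F\right)$
$O{\left(M,N \right)} = 0$
$w{\left(s \right)} = \frac{9025}{81}$ ($w{\left(s \right)} = \left(\frac{5 \left(-8 + \frac{5}{3}\right)}{3}\right)^{2} = \left(\frac{5}{3} \left(- \frac{19}{3}\right)\right)^{2} = \left(- \frac{95}{9}\right)^{2} = \frac{9025}{81}$)
$w{\left(4 \right)} O{\left(0,-16 \right)} + \left(-1\right) 7 \left(-7\right) = \frac{9025}{81} \cdot 0 + \left(-1\right) 7 \left(-7\right) = 0 - -49 = 0 + 49 = 49$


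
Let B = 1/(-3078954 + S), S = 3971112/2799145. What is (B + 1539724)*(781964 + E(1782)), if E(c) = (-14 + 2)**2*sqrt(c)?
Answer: 5188335357041657412988634/4309217361609 + 2866322329726171540392*sqrt(22)/1436405787203 ≈ 1.2134e+12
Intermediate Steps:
S = 3971112/2799145 (S = 3971112*(1/2799145) = 3971112/2799145 ≈ 1.4187)
B = -2799145/8618434723218 (B = 1/(-3078954 + 3971112/2799145) = 1/(-8618434723218/2799145) = -2799145/8618434723218 ≈ -3.2479e-7)
E(c) = 144*sqrt(c) (E(c) = (-12)**2*sqrt(c) = 144*sqrt(c))
(B + 1539724)*(781964 + E(1782)) = (-2799145/8618434723218 + 1539724)*(781964 + 144*sqrt(1782)) = 13270010785769312687*(781964 + 144*(9*sqrt(22)))/8618434723218 = 13270010785769312687*(781964 + 1296*sqrt(22))/8618434723218 = 5188335357041657412988634/4309217361609 + 2866322329726171540392*sqrt(22)/1436405787203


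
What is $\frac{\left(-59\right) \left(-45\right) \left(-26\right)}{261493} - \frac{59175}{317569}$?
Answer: $- \frac{37395636345}{83042070517} \approx -0.45032$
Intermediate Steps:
$\frac{\left(-59\right) \left(-45\right) \left(-26\right)}{261493} - \frac{59175}{317569} = 2655 \left(-26\right) \frac{1}{261493} - \frac{59175}{317569} = \left(-69030\right) \frac{1}{261493} - \frac{59175}{317569} = - \frac{69030}{261493} - \frac{59175}{317569} = - \frac{37395636345}{83042070517}$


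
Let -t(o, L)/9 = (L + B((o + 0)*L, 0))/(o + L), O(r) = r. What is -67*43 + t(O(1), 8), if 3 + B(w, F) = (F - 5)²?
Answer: -2911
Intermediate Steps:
B(w, F) = -3 + (-5 + F)² (B(w, F) = -3 + (F - 5)² = -3 + (-5 + F)²)
t(o, L) = -9*(22 + L)/(L + o) (t(o, L) = -9*(L + (-3 + (-5 + 0)²))/(o + L) = -9*(L + (-3 + (-5)²))/(L + o) = -9*(L + (-3 + 25))/(L + o) = -9*(L + 22)/(L + o) = -9*(22 + L)/(L + o))
-67*43 + t(O(1), 8) = -67*43 + 9*(-22 - 1*8)/(8 + 1) = -2881 + 9*(-22 - 8)/9 = -2881 + 9*(⅑)*(-30) = -2881 - 30 = -2911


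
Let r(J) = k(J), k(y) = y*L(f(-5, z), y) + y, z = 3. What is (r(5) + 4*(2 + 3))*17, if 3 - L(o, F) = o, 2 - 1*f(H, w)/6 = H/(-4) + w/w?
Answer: 1615/2 ≈ 807.50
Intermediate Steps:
f(H, w) = 6 + 3*H/2 (f(H, w) = 12 - 6*(H/(-4) + w/w) = 12 - 6*(H*(-1/4) + 1) = 12 - 6*(-H/4 + 1) = 12 - 6*(1 - H/4) = 12 + (-6 + 3*H/2) = 6 + 3*H/2)
L(o, F) = 3 - o
k(y) = 11*y/2 (k(y) = y*(3 - (6 + (3/2)*(-5))) + y = y*(3 - (6 - 15/2)) + y = y*(3 - 1*(-3/2)) + y = y*(3 + 3/2) + y = y*(9/2) + y = 9*y/2 + y = 11*y/2)
r(J) = 11*J/2
(r(5) + 4*(2 + 3))*17 = ((11/2)*5 + 4*(2 + 3))*17 = (55/2 + 4*5)*17 = (55/2 + 20)*17 = (95/2)*17 = 1615/2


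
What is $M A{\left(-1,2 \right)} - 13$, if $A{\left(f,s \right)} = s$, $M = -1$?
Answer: $-15$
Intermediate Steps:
$M A{\left(-1,2 \right)} - 13 = \left(-1\right) 2 - 13 = -2 - 13 = -15$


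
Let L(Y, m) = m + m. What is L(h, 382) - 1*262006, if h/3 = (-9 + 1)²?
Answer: -261242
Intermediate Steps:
h = 192 (h = 3*(-9 + 1)² = 3*(-8)² = 3*64 = 192)
L(Y, m) = 2*m
L(h, 382) - 1*262006 = 2*382 - 1*262006 = 764 - 262006 = -261242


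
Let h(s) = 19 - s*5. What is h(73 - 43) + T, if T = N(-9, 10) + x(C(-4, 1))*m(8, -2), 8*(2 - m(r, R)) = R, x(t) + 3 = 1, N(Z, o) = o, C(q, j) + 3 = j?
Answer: -251/2 ≈ -125.50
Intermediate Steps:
C(q, j) = -3 + j
x(t) = -2 (x(t) = -3 + 1 = -2)
m(r, R) = 2 - R/8
h(s) = 19 - 5*s
T = 11/2 (T = 10 - 2*(2 - ⅛*(-2)) = 10 - 2*(2 + ¼) = 10 - 2*9/4 = 10 - 9/2 = 11/2 ≈ 5.5000)
h(73 - 43) + T = (19 - 5*(73 - 43)) + 11/2 = (19 - 5*30) + 11/2 = (19 - 150) + 11/2 = -131 + 11/2 = -251/2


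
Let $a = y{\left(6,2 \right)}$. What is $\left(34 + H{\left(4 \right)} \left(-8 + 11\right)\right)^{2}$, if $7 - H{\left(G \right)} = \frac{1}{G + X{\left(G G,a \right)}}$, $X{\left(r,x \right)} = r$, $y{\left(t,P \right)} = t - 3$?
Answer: $\frac{1203409}{400} \approx 3008.5$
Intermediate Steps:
$y{\left(t,P \right)} = -3 + t$ ($y{\left(t,P \right)} = t - 3 = -3 + t$)
$a = 3$ ($a = -3 + 6 = 3$)
$H{\left(G \right)} = 7 - \frac{1}{G + G^{2}}$ ($H{\left(G \right)} = 7 - \frac{1}{G + G G} = 7 - \frac{1}{G + G^{2}}$)
$\left(34 + H{\left(4 \right)} \left(-8 + 11\right)\right)^{2} = \left(34 + \frac{-1 + 7 \cdot 4 + 7 \cdot 4^{2}}{4 \left(1 + 4\right)} \left(-8 + 11\right)\right)^{2} = \left(34 + \frac{-1 + 28 + 7 \cdot 16}{4 \cdot 5} \cdot 3\right)^{2} = \left(34 + \frac{1}{4} \cdot \frac{1}{5} \left(-1 + 28 + 112\right) 3\right)^{2} = \left(34 + \frac{1}{4} \cdot \frac{1}{5} \cdot 139 \cdot 3\right)^{2} = \left(34 + \frac{139}{20} \cdot 3\right)^{2} = \left(34 + \frac{417}{20}\right)^{2} = \left(\frac{1097}{20}\right)^{2} = \frac{1203409}{400}$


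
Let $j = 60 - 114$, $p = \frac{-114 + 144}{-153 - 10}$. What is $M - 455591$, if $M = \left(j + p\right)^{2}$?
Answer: $- \frac{12026593055}{26569} \approx -4.5266 \cdot 10^{5}$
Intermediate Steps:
$p = - \frac{30}{163}$ ($p = \frac{30}{-163} = 30 \left(- \frac{1}{163}\right) = - \frac{30}{163} \approx -0.18405$)
$j = -54$ ($j = 60 - 114 = -54$)
$M = \frac{78004224}{26569}$ ($M = \left(-54 - \frac{30}{163}\right)^{2} = \left(- \frac{8832}{163}\right)^{2} = \frac{78004224}{26569} \approx 2935.9$)
$M - 455591 = \frac{78004224}{26569} - 455591 = - \frac{12026593055}{26569}$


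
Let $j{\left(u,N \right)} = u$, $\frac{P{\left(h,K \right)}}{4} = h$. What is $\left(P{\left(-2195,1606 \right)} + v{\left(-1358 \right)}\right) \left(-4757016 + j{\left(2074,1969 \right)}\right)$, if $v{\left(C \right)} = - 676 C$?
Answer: $-4323326404776$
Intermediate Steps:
$P{\left(h,K \right)} = 4 h$
$\left(P{\left(-2195,1606 \right)} + v{\left(-1358 \right)}\right) \left(-4757016 + j{\left(2074,1969 \right)}\right) = \left(4 \left(-2195\right) - -918008\right) \left(-4757016 + 2074\right) = \left(-8780 + 918008\right) \left(-4754942\right) = 909228 \left(-4754942\right) = -4323326404776$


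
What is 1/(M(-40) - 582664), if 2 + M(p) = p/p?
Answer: -1/582665 ≈ -1.7163e-6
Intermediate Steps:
M(p) = -1 (M(p) = -2 + p/p = -2 + 1 = -1)
1/(M(-40) - 582664) = 1/(-1 - 582664) = 1/(-582665) = -1/582665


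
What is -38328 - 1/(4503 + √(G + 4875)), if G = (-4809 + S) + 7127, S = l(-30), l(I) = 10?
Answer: -258967042957/6756602 + 49*√3/20269806 ≈ -38328.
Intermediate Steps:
S = 10
G = 2328 (G = (-4809 + 10) + 7127 = -4799 + 7127 = 2328)
-38328 - 1/(4503 + √(G + 4875)) = -38328 - 1/(4503 + √(2328 + 4875)) = -38328 - 1/(4503 + √7203) = -38328 - 1/(4503 + 49*√3)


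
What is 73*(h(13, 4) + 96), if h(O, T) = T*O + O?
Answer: 11753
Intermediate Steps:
h(O, T) = O + O*T (h(O, T) = O*T + O = O + O*T)
73*(h(13, 4) + 96) = 73*(13*(1 + 4) + 96) = 73*(13*5 + 96) = 73*(65 + 96) = 73*161 = 11753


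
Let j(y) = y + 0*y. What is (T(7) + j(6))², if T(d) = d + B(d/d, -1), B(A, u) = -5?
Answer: 64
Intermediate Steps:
T(d) = -5 + d (T(d) = d - 5 = -5 + d)
j(y) = y (j(y) = y + 0 = y)
(T(7) + j(6))² = ((-5 + 7) + 6)² = (2 + 6)² = 8² = 64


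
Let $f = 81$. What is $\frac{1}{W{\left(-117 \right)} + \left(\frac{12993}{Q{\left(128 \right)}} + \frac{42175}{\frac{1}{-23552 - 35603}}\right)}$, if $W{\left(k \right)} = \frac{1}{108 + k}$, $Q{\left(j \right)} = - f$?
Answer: $- \frac{27}{67361281709} \approx -4.0082 \cdot 10^{-10}$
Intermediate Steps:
$Q{\left(j \right)} = -81$ ($Q{\left(j \right)} = \left(-1\right) 81 = -81$)
$\frac{1}{W{\left(-117 \right)} + \left(\frac{12993}{Q{\left(128 \right)}} + \frac{42175}{\frac{1}{-23552 - 35603}}\right)} = \frac{1}{\frac{1}{108 - 117} + \left(\frac{12993}{-81} + \frac{42175}{\frac{1}{-23552 - 35603}}\right)} = \frac{1}{\frac{1}{-9} + \left(12993 \left(- \frac{1}{81}\right) + \frac{42175}{\frac{1}{-59155}}\right)} = \frac{1}{- \frac{1}{9} + \left(- \frac{4331}{27} + \frac{42175}{- \frac{1}{59155}}\right)} = \frac{1}{- \frac{1}{9} + \left(- \frac{4331}{27} + 42175 \left(-59155\right)\right)} = \frac{1}{- \frac{1}{9} - \frac{67361281706}{27}} = \frac{1}{- \frac{67361281709}{27}} = - \frac{27}{67361281709}$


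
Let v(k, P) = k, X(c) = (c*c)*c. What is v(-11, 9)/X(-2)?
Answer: 11/8 ≈ 1.3750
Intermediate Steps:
X(c) = c**3 (X(c) = c**2*c = c**3)
v(-11, 9)/X(-2) = -11/((-2)**3) = -11/(-8) = -11*(-1/8) = 11/8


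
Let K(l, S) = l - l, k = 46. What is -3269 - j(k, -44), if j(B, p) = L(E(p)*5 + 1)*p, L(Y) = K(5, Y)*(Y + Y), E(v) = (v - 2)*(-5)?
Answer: -3269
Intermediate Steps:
K(l, S) = 0
E(v) = 10 - 5*v (E(v) = (-2 + v)*(-5) = 10 - 5*v)
L(Y) = 0 (L(Y) = 0*(Y + Y) = 0*(2*Y) = 0)
j(B, p) = 0 (j(B, p) = 0*p = 0)
-3269 - j(k, -44) = -3269 - 1*0 = -3269 + 0 = -3269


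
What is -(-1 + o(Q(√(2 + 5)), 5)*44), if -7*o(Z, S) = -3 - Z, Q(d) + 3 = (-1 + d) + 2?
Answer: -37/7 - 44*√7/7 ≈ -21.916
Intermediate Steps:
Q(d) = -2 + d (Q(d) = -3 + ((-1 + d) + 2) = -3 + (1 + d) = -2 + d)
o(Z, S) = 3/7 + Z/7 (o(Z, S) = -(-3 - Z)/7 = 3/7 + Z/7)
-(-1 + o(Q(√(2 + 5)), 5)*44) = -(-1 + (3/7 + (-2 + √(2 + 5))/7)*44) = -(-1 + (3/7 + (-2 + √7)/7)*44) = -(-1 + (3/7 + (-2/7 + √7/7))*44) = -(-1 + (⅐ + √7/7)*44) = -(-1 + (44/7 + 44*√7/7)) = -(37/7 + 44*√7/7) = -37/7 - 44*√7/7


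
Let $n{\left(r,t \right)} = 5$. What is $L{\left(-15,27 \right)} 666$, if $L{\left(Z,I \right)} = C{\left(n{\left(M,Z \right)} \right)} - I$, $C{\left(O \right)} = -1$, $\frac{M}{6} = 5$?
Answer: $-18648$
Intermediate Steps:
$M = 30$ ($M = 6 \cdot 5 = 30$)
$L{\left(Z,I \right)} = -1 - I$
$L{\left(-15,27 \right)} 666 = \left(-1 - 27\right) 666 = \left(-28\right) 666 = -18648$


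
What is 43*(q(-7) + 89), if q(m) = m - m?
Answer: 3827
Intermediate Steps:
q(m) = 0
43*(q(-7) + 89) = 43*(0 + 89) = 43*89 = 3827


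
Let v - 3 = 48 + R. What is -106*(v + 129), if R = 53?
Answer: -24698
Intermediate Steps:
v = 104 (v = 3 + (48 + 53) = 3 + 101 = 104)
-106*(v + 129) = -106*(104 + 129) = -106*233 = -24698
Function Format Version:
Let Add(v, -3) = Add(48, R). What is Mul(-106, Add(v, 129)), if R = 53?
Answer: -24698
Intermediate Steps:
v = 104 (v = Add(3, Add(48, 53)) = Add(3, 101) = 104)
Mul(-106, Add(v, 129)) = Mul(-106, Add(104, 129)) = Mul(-106, 233) = -24698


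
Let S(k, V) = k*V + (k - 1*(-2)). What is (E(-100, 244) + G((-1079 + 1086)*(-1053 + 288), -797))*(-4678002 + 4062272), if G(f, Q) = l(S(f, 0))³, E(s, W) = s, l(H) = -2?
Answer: 66498840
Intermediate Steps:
S(k, V) = 2 + k + V*k (S(k, V) = V*k + (k + 2) = V*k + (2 + k) = 2 + k + V*k)
G(f, Q) = -8 (G(f, Q) = (-2)³ = -8)
(E(-100, 244) + G((-1079 + 1086)*(-1053 + 288), -797))*(-4678002 + 4062272) = (-100 - 8)*(-4678002 + 4062272) = -108*(-615730) = 66498840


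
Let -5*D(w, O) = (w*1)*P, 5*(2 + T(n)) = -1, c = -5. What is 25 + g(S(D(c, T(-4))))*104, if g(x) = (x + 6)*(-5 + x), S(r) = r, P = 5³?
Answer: 1634905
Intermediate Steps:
T(n) = -11/5 (T(n) = -2 + (⅕)*(-1) = -2 - ⅕ = -11/5)
P = 125
D(w, O) = -25*w (D(w, O) = -w*1*125/5 = -w*125/5 = -25*w)
g(x) = (-5 + x)*(6 + x) (g(x) = (6 + x)*(-5 + x) = (-5 + x)*(6 + x))
25 + g(S(D(c, T(-4))))*104 = 25 + (-30 - 25*(-5) + (-25*(-5))²)*104 = 25 + (-30 + 125 + 125²)*104 = 25 + (-30 + 125 + 15625)*104 = 25 + 15720*104 = 25 + 1634880 = 1634905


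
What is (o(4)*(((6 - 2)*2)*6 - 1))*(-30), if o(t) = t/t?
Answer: -1410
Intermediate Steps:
o(t) = 1
(o(4)*(((6 - 2)*2)*6 - 1))*(-30) = (1*(((6 - 2)*2)*6 - 1))*(-30) = (1*((4*2)*6 - 1))*(-30) = (1*(8*6 - 1))*(-30) = (1*(48 - 1))*(-30) = (1*47)*(-30) = 47*(-30) = -1410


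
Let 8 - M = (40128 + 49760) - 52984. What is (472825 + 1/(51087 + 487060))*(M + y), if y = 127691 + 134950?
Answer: 57440669706780620/538147 ≈ 1.0674e+11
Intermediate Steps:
y = 262641
M = -36896 (M = 8 - ((40128 + 49760) - 52984) = 8 - (89888 - 52984) = 8 - 1*36904 = 8 - 36904 = -36896)
(472825 + 1/(51087 + 487060))*(M + y) = (472825 + 1/(51087 + 487060))*(-36896 + 262641) = (472825 + 1/538147)*225745 = (254449355276/538147)*225745 = 57440669706780620/538147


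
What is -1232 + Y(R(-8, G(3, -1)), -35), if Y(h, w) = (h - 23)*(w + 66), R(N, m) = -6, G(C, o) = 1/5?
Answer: -2131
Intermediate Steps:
G(C, o) = ⅕
Y(h, w) = (-23 + h)*(66 + w)
-1232 + Y(R(-8, G(3, -1)), -35) = -1232 + (-1518 - 23*(-35) + 66*(-6) - 6*(-35)) = -1232 + (-1518 + 805 - 396 + 210) = -1232 - 899 = -2131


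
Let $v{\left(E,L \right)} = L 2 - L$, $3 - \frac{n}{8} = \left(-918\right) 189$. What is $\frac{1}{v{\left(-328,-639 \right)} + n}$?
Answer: $\frac{1}{1387401} \approx 7.2077 \cdot 10^{-7}$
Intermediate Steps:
$n = 1388040$ ($n = 24 - 8 \left(\left(-918\right) 189\right) = 24 - -1388016 = 24 + 1388016 = 1388040$)
$v{\left(E,L \right)} = L$ ($v{\left(E,L \right)} = 2 L - L = L$)
$\frac{1}{v{\left(-328,-639 \right)} + n} = \frac{1}{-639 + 1388040} = \frac{1}{1387401}$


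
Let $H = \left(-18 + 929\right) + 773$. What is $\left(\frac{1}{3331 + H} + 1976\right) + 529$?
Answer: $\frac{12562576}{5015} \approx 2505.0$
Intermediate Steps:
$H = 1684$ ($H = 911 + 773 = 1684$)
$\left(\frac{1}{3331 + H} + 1976\right) + 529 = \left(\frac{1}{3331 + 1684} + 1976\right) + 529 = \left(\frac{1}{5015} + 1976\right) + 529 = \frac{9909641}{5015} + 529 = \frac{12562576}{5015}$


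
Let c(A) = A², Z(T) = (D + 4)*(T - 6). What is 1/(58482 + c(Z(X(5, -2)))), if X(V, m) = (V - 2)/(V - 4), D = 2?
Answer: 1/58806 ≈ 1.7005e-5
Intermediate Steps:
X(V, m) = (-2 + V)/(-4 + V)
Z(T) = -36 + 6*T (Z(T) = (2 + 4)*(T - 6) = 6*(-6 + T) = -36 + 6*T)
1/(58482 + c(Z(X(5, -2)))) = 1/(58482 + (-36 + 6*((-2 + 5)/(-4 + 5)))²) = 1/(58482 + (-36 + 6*(3/1))²) = 1/(58482 + (-36 + 6*(1*3))²) = 1/(58482 + (-36 + 6*3)²) = 1/(58482 + (-36 + 18)²) = 1/(58482 + (-18)²) = 1/(58482 + 324) = 1/58806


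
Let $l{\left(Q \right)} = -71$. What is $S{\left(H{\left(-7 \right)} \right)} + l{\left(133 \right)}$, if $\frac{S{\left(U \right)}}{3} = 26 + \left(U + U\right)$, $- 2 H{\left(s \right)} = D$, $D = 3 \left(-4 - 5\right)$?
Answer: $88$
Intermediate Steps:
$D = -27$ ($D = 3 \left(-9\right) = -27$)
$H{\left(s \right)} = \frac{27}{2}$ ($H{\left(s \right)} = \left(- \frac{1}{2}\right) \left(-27\right) = \frac{27}{2}$)
$S{\left(U \right)} = 78 + 6 U$ ($S{\left(U \right)} = 3 \left(26 + \left(U + U\right)\right) = 3 \left(26 + 2 U\right) = 78 + 6 U$)
$S{\left(H{\left(-7 \right)} \right)} + l{\left(133 \right)} = \left(78 + 6 \cdot \frac{27}{2}\right) - 71 = \left(78 + 81\right) - 71 = 159 - 71 = 88$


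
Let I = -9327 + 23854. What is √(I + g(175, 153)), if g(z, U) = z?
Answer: √14702 ≈ 121.25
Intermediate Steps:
I = 14527
√(I + g(175, 153)) = √(14527 + 175) = √14702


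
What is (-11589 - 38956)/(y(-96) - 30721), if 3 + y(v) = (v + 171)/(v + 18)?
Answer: 1314170/798849 ≈ 1.6451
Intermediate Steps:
y(v) = -3 + (171 + v)/(18 + v) (y(v) = -3 + (v + 171)/(v + 18) = -3 + (171 + v)/(18 + v))
(-11589 - 38956)/(y(-96) - 30721) = (-11589 - 38956)/((117 - 2*(-96))/(18 - 96) - 30721) = -50545/((117 + 192)/(-78) - 30721) = -50545/(-1/78*309 - 30721) = -50545/(-103/26 - 30721) = -50545/(-798849/26) = -50545*(-26/798849) = 1314170/798849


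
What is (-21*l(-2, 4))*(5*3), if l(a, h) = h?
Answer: -1260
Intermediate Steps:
(-21*l(-2, 4))*(5*3) = (-21*4)*(5*3) = -84*15 = -1260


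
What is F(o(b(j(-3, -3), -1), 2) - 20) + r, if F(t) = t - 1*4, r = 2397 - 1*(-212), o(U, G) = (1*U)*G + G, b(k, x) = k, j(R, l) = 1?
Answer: 2589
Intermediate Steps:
o(U, G) = G + G*U (o(U, G) = U*G + G = G*U + G = G + G*U)
r = 2609 (r = 2397 + 212 = 2609)
F(t) = -4 + t (F(t) = t - 4 = -4 + t)
F(o(b(j(-3, -3), -1), 2) - 20) + r = (-4 + (2*(1 + 1) - 20)) + 2609 = (-4 + (2*2 - 20)) + 2609 = (-4 + (4 - 20)) + 2609 = (-4 - 16) + 2609 = -20 + 2609 = 2589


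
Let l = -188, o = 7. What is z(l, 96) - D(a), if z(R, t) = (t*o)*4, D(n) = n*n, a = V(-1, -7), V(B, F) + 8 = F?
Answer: 2463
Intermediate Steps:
V(B, F) = -8 + F
a = -15 (a = -8 - 7 = -15)
D(n) = n**2
z(R, t) = 28*t (z(R, t) = (t*7)*4 = (7*t)*4 = 28*t)
z(l, 96) - D(a) = 28*96 - 1*(-15)**2 = 2688 - 1*225 = 2688 - 225 = 2463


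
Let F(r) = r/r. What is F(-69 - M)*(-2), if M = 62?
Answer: -2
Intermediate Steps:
F(r) = 1
F(-69 - M)*(-2) = 1*(-2) = -2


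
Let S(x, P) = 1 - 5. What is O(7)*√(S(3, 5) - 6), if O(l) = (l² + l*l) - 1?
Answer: 97*I*√10 ≈ 306.74*I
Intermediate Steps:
O(l) = -1 + 2*l² (O(l) = (l² + l²) - 1 = 2*l² - 1 = -1 + 2*l²)
S(x, P) = -4
O(7)*√(S(3, 5) - 6) = (-1 + 2*7²)*√(-4 - 6) = (-1 + 2*49)*√(-10) = (-1 + 98)*(I*√10) = 97*(I*√10) = 97*I*√10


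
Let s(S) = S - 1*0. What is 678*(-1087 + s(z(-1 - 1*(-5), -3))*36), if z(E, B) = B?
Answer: -810210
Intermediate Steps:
s(S) = S (s(S) = S + 0 = S)
678*(-1087 + s(z(-1 - 1*(-5), -3))*36) = 678*(-1087 - 3*36) = 678*(-1087 - 108) = 678*(-1195) = -810210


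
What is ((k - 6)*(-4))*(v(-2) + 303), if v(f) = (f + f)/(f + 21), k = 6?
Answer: 0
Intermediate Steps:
v(f) = 2*f/(21 + f) (v(f) = (2*f)/(21 + f) = 2*f/(21 + f))
((k - 6)*(-4))*(v(-2) + 303) = ((6 - 6)*(-4))*(2*(-2)/(21 - 2) + 303) = (0*(-4))*(2*(-2)/19 + 303) = 0*(2*(-2)*(1/19) + 303) = 0*(-4/19 + 303) = 0*(5753/19) = 0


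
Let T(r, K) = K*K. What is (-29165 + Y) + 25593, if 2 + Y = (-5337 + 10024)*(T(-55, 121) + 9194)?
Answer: 111711071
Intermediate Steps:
T(r, K) = K**2
Y = 111714643 (Y = -2 + (-5337 + 10024)*(121**2 + 9194) = -2 + 4687*(14641 + 9194) = -2 + 4687*23835 = -2 + 111714645 = 111714643)
(-29165 + Y) + 25593 = (-29165 + 111714643) + 25593 = 111685478 + 25593 = 111711071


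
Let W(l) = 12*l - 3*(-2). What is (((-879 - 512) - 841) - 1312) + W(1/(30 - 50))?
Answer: -17693/5 ≈ -3538.6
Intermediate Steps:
W(l) = 6 + 12*l (W(l) = 12*l + 6 = 6 + 12*l)
(((-879 - 512) - 841) - 1312) + W(1/(30 - 50)) = (((-879 - 512) - 841) - 1312) + (6 + 12/(30 - 50)) = ((-1391 - 841) - 1312) + (6 + 12/(-20)) = (-2232 - 1312) + (6 + 12*(-1/20)) = -3544 + (6 - 3/5) = -3544 + 27/5 = -17693/5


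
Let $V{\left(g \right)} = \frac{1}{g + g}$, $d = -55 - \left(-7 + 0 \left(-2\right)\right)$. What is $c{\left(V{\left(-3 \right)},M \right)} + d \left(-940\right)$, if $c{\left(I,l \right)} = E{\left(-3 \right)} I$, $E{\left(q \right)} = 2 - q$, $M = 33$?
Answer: $\frac{270715}{6} \approx 45119.0$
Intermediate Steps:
$d = -48$ ($d = -55 - \left(-7 + 0\right) = -55 - -7 = -55 + 7 = -48$)
$V{\left(g \right)} = \frac{1}{2 g}$
$c{\left(I,l \right)} = 5 I$ ($c{\left(I,l \right)} = \left(2 - -3\right) I = \left(2 + 3\right) I = 5 I$)
$c{\left(V{\left(-3 \right)},M \right)} + d \left(-940\right) = 5 \frac{1}{2 \left(-3\right)} - -45120 = 5 \cdot \frac{1}{2} \left(- \frac{1}{3}\right) + 45120 = 5 \left(- \frac{1}{6}\right) + 45120 = - \frac{5}{6} + 45120 = \frac{270715}{6}$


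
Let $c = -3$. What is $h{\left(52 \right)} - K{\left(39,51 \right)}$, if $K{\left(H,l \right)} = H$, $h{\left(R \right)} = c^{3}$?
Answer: $-66$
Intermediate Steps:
$h{\left(R \right)} = -27$ ($h{\left(R \right)} = \left(-3\right)^{3} = -27$)
$h{\left(52 \right)} - K{\left(39,51 \right)} = -27 - 39 = -66$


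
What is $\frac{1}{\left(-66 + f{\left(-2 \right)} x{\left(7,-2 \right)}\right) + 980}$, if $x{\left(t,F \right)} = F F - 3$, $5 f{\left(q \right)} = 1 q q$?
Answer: $\frac{5}{4574} \approx 0.0010931$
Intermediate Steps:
$f{\left(q \right)} = \frac{q^{2}}{5}$ ($f{\left(q \right)} = \frac{1 q q}{5} = \frac{q q}{5} = \frac{q^{2}}{5}$)
$x{\left(t,F \right)} = -3 + F^{2}$ ($x{\left(t,F \right)} = F^{2} - 3 = -3 + F^{2}$)
$\frac{1}{\left(-66 + f{\left(-2 \right)} x{\left(7,-2 \right)}\right) + 980} = \frac{1}{\left(-66 + \frac{\left(-2\right)^{2}}{5} \left(-3 + \left(-2\right)^{2}\right)\right) + 980} = \frac{1}{\left(-66 + \frac{1}{5} \cdot 4 \left(-3 + 4\right)\right) + 980} = \frac{1}{\left(-66 + \frac{4}{5} \cdot 1\right) + 980} = \frac{1}{\left(-66 + \frac{4}{5}\right) + 980} = \frac{1}{- \frac{326}{5} + 980} = \frac{1}{\frac{4574}{5}} = \frac{5}{4574}$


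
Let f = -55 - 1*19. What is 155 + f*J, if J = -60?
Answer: 4595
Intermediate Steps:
f = -74 (f = -55 - 19 = -74)
155 + f*J = 155 - 74*(-60) = 155 + 4440 = 4595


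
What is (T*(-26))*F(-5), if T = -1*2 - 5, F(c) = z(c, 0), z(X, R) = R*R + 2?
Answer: 364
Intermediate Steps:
z(X, R) = 2 + R**2 (z(X, R) = R**2 + 2 = 2 + R**2)
F(c) = 2 (F(c) = 2 + 0**2 = 2 + 0 = 2)
T = -7 (T = -2 - 5 = -7)
(T*(-26))*F(-5) = -7*(-26)*2 = 182*2 = 364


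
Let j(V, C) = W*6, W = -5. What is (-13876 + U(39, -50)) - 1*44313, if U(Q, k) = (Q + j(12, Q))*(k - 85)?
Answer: -59404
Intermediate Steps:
j(V, C) = -30 (j(V, C) = -5*6 = -30)
U(Q, k) = (-85 + k)*(-30 + Q) (U(Q, k) = (Q - 30)*(k - 85) = (-30 + Q)*(-85 + k) = (-85 + k)*(-30 + Q))
(-13876 + U(39, -50)) - 1*44313 = (-13876 + (2550 - 85*39 - 30*(-50) + 39*(-50))) - 1*44313 = (-13876 + (2550 - 3315 + 1500 - 1950)) - 44313 = (-13876 - 1215) - 44313 = -15091 - 44313 = -59404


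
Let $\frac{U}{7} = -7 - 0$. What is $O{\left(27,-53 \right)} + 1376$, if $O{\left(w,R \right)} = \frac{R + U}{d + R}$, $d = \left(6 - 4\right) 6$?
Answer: $\frac{56518}{41} \approx 1378.5$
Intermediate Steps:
$d = 12$ ($d = 2 \cdot 6 = 12$)
$U = -49$ ($U = 7 \left(-7 - 0\right) = 7 \left(-7 + 0\right) = 7 \left(-7\right) = -49$)
$O{\left(w,R \right)} = \frac{-49 + R}{12 + R}$ ($O{\left(w,R \right)} = \frac{R - 49}{12 + R} = \frac{-49 + R}{12 + R}$)
$O{\left(27,-53 \right)} + 1376 = \frac{-49 - 53}{12 - 53} + 1376 = \frac{1}{-41} \left(-102\right) + 1376 = \left(- \frac{1}{41}\right) \left(-102\right) + 1376 = \frac{102}{41} + 1376 = \frac{56518}{41}$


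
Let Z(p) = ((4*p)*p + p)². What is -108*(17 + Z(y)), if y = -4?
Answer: -390636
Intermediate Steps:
Z(p) = (p + 4*p²)² (Z(p) = (4*p² + p)² = (p + 4*p²)²)
-108*(17 + Z(y)) = -108*(17 + (-4)²*(1 + 4*(-4))²) = -108*(17 + 16*(1 - 16)²) = -108*(17 + 16*(-15)²) = -108*(17 + 16*225) = -108*(17 + 3600) = -108*3617 = -390636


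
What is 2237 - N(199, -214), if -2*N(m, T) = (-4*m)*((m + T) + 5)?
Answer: 6217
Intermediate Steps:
N(m, T) = 2*m*(5 + T + m) (N(m, T) = -(-4*m)*((m + T) + 5)/2 = -(-4*m)*((T + m) + 5)/2 = -(-4*m)*(5 + T + m)/2 = -(-2)*m*(5 + T + m) = 2*m*(5 + T + m))
2237 - N(199, -214) = 2237 - 2*199*(5 - 214 + 199) = 2237 - 2*199*(-10) = 2237 - 1*(-3980) = 2237 + 3980 = 6217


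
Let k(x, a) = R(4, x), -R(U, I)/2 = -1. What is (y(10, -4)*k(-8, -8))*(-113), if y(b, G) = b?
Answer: -2260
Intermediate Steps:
R(U, I) = 2 (R(U, I) = -2*(-1) = 2)
k(x, a) = 2
(y(10, -4)*k(-8, -8))*(-113) = (10*2)*(-113) = 20*(-113) = -2260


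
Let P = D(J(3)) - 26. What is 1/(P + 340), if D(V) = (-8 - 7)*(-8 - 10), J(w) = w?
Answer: 1/584 ≈ 0.0017123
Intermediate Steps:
D(V) = 270 (D(V) = -15*(-18) = 270)
P = 244 (P = 270 - 26 = 244)
1/(P + 340) = 1/(244 + 340) = 1/584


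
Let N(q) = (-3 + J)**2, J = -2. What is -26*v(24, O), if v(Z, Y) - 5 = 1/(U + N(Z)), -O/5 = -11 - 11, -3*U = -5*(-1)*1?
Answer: -4589/35 ≈ -131.11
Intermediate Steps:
U = -5/3 (U = -(-5*(-1))/3 = -5/3 ≈ -1.6667)
O = 110 (O = -5*(-11 - 11) = -5*(-22) = 110)
N(q) = 25 (N(q) = (-3 - 2)**2 = (-5)**2 = 25)
v(Z, Y) = 353/70 (v(Z, Y) = 5 + 1/(-5/3 + 25) = 5 + 1/(70/3) = 5 + 3/70 = 353/70)
-26*v(24, O) = -26*353/70 = -4589/35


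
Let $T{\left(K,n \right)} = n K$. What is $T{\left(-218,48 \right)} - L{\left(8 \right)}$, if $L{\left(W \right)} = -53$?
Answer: $-10411$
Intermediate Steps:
$T{\left(K,n \right)} = K n$
$T{\left(-218,48 \right)} - L{\left(8 \right)} = \left(-218\right) 48 - -53 = -10464 + 53 = -10411$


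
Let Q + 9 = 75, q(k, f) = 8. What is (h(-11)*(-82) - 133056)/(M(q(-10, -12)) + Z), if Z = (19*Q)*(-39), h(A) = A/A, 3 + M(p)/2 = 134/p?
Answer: 266276/97757 ≈ 2.7239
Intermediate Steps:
Q = 66 (Q = -9 + 75 = 66)
M(p) = -6 + 268/p (M(p) = -6 + 2*(134/p) = -6 + 268/p)
h(A) = 1
Z = -48906 (Z = (19*66)*(-39) = 1254*(-39) = -48906)
(h(-11)*(-82) - 133056)/(M(q(-10, -12)) + Z) = (1*(-82) - 133056)/((-6 + 268/8) - 48906) = (-82 - 133056)/((-6 + 268*(1/8)) - 48906) = -133138/((-6 + 67/2) - 48906) = -133138/(55/2 - 48906) = -133138/(-97757/2) = -133138*(-2/97757) = 266276/97757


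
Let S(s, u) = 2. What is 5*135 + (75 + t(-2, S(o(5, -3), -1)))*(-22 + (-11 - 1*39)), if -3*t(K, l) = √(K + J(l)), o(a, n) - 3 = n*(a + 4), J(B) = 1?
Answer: -4725 + 24*I ≈ -4725.0 + 24.0*I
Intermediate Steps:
o(a, n) = 3 + n*(4 + a) (o(a, n) = 3 + n*(a + 4) = 3 + n*(4 + a))
t(K, l) = -√(1 + K)/3 (t(K, l) = -√(K + 1)/3 = -√(1 + K)/3)
5*135 + (75 + t(-2, S(o(5, -3), -1)))*(-22 + (-11 - 1*39)) = 5*135 + (75 - √(1 - 2)/3)*(-22 + (-11 - 1*39)) = 675 + (75 - I/3)*(-22 + (-11 - 39)) = 675 + (75 - I/3)*(-22 - 50) = 675 + (75 - I/3)*(-72) = 675 + (-5400 + 24*I) = -4725 + 24*I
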